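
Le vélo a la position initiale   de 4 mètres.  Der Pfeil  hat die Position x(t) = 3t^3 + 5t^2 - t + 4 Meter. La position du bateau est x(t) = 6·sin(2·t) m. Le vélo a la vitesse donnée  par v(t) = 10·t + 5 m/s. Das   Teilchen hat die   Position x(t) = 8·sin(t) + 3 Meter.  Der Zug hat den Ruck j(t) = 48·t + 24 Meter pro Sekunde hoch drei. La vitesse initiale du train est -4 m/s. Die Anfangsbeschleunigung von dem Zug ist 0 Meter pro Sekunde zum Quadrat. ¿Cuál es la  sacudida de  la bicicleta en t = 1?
Para resolver esto, necesitamos tomar 2 derivadas de nuestra ecuación de la velocidad v(t) = 10·t + 5. Tomando d/dt de v(t), encontramos a(t) = 10. Tomando d/dt de a(t), encontramos j(t) = 0. Usando j(t) = 0 y sustituyendo t = 1, encontramos j = 0.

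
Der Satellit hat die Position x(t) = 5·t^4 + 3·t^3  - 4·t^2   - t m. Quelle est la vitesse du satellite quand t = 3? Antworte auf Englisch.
We must differentiate our position equation x(t) = 5·t^4 + 3·t^3 - 4·t^2 - t 1 time. The derivative of position gives velocity: v(t) = 20·t^3 + 9·t^2 - 8·t - 1. From the given velocity equation v(t) = 20·t^3 + 9·t^2 - 8·t - 1, we substitute t = 3 to get v = 596.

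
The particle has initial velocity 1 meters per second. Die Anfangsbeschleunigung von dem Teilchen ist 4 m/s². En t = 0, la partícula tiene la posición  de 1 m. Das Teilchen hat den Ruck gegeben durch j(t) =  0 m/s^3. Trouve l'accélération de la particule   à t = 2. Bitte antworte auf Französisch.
Pour résoudre ceci, nous devons prendre 1 primitive de notre équation du jerk j(t) = 0. L'intégrale du jerk est l'accélération. En utilisant a(0) = 4, nous obtenons a(t) = 4. Nous avons l'accélération a(t) = 4. En substituant t = 2: a(2) = 4.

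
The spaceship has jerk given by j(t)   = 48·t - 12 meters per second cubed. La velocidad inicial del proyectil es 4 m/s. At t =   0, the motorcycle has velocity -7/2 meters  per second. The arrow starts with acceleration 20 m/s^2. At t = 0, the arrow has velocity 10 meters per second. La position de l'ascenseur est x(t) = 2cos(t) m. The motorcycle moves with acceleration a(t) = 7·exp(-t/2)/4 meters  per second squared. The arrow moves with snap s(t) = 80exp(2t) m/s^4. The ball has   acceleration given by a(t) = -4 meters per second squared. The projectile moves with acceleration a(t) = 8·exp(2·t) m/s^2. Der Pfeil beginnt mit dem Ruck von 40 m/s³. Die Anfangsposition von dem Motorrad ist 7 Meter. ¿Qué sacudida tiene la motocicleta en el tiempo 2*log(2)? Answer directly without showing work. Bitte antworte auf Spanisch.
j(2*log(2)) = -7/16.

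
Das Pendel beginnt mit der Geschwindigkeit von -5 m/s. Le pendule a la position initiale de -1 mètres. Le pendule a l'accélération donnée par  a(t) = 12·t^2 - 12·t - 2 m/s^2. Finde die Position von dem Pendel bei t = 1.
Wir müssen unsere Gleichung für die Beschleunigung a(t) = 12·t^2 - 12·t - 2 2-mal integrieren. Die Stammfunktion von der Beschleunigung ist die Geschwindigkeit. Mit v(0) = -5 erhalten wir v(t) = 4·t^3 - 6·t^2 - 2·t - 5. Mit ∫v(t)dt und Anwendung von x(0) = -1, finden wir x(t) = t^4 - 2·t^3 - t^2 - 5·t - 1. Mit x(t) = t^4 - 2·t^3 - t^2 - 5·t - 1 und Einsetzen von t = 1, finden wir x = -8.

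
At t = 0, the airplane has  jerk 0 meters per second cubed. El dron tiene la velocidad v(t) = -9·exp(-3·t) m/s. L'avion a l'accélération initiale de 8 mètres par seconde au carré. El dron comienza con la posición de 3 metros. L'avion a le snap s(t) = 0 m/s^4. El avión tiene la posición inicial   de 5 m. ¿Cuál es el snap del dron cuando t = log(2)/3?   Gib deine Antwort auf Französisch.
Pour résoudre ceci, nous devons prendre 3 dérivées de notre équation de la vitesse v(t) = -9·exp(-3·t). En dérivant la vitesse, nous obtenons l'accélération: a(t) = 27·exp(-3·t). En dérivant l'accélération, nous obtenons le jerk: j(t) = -81·exp(-3·t). En prenant d/dt de j(t), nous trouvons s(t) = 243·exp(-3·t). De l'équation du snap s(t) = 243·exp(-3·t), nous substituons t = log(2)/3 pour obtenir s = 243/2.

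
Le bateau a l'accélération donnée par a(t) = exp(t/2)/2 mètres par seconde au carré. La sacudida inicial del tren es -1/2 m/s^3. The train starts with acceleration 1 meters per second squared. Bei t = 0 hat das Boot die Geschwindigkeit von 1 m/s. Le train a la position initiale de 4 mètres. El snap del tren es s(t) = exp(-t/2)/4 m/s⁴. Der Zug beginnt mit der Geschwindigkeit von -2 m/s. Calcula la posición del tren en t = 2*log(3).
Partiendo del snap s(t) = exp(-t/2)/4, tomamos 4 antiderivadas. La integral del snap es la sacudida. Usando j(0) = -1/2, obtenemos j(t) = -exp(-t/2)/2. La antiderivada de la sacudida es la aceleración. Usando a(0) = 1, obtenemos a(t) = exp(-t/2). Integrando la aceleración y usando la condición inicial v(0) = -2, obtenemos v(t) = -2·exp(-t/2). Integrando la velocidad y usando la condición inicial x(0) = 4, obtenemos x(t) = 4·exp(-t/2). Usando x(t) = 4·exp(-t/2) y sustituyendo t = 2*log(3), encontramos x = 4/3.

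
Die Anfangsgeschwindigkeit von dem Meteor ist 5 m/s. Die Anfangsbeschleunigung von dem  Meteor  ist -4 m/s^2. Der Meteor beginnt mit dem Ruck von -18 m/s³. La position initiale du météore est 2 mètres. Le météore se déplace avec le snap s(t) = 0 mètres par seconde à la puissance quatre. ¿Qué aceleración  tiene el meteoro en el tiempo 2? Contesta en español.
Necesitamos integrar nuestra ecuación del snap s(t) = 0 2 veces. La integral del snap, con j(0) = -18, da la sacudida: j(t) = -18. Integrando la sacudida y usando la condición inicial a(0) = -4, obtenemos a(t) = -18·t - 4. Tenemos la aceleración a(t) = -18·t - 4. Sustituyendo t = 2: a(2) = -40.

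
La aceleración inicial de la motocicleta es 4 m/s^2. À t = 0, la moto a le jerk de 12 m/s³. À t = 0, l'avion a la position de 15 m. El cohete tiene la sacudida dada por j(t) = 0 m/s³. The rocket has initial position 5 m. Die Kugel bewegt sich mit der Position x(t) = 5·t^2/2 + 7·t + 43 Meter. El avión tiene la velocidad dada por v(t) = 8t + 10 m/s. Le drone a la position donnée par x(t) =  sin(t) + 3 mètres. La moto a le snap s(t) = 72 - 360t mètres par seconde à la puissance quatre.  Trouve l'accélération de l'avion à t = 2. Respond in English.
To solve this, we need to take 1 derivative of our velocity equation v(t) = 8·t + 10. The derivative of velocity gives acceleration: a(t) = 8. From the given acceleration equation a(t) = 8, we substitute t = 2 to get a = 8.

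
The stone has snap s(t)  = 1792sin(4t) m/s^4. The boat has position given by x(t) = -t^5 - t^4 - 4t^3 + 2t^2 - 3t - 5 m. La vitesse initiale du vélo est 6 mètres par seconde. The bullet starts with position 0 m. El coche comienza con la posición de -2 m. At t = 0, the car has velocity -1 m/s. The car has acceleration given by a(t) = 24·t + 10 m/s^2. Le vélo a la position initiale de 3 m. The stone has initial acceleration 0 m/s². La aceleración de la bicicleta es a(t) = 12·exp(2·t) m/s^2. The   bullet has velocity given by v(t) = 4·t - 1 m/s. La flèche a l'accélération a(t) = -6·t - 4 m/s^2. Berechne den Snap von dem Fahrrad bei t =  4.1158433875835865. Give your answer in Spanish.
Debemos derivar nuestra ecuación de la aceleración a(t) = 12·exp(2·t) 2 veces. Tomando d/dt de a(t), encontramos j(t) = 24·exp(2·t). La derivada de la sacudida da el snap: s(t) = 48·exp(2·t). De la ecuación del snap s(t) = 48·exp(2·t), sustituimos t = 4.1158433875835865 para obtener s = 180392.044438802.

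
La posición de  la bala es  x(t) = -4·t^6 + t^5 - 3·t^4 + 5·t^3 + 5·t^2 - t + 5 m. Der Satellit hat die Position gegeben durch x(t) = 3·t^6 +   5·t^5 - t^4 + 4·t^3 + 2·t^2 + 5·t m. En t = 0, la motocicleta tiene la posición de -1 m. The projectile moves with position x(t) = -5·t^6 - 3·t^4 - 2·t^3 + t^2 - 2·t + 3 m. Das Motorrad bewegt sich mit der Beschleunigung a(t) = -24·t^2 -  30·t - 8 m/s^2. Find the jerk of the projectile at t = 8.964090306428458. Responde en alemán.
Ausgehend von der Position x(t) = -5·t^6 - 3·t^4 - 2·t^3 + t^2 - 2·t + 3, nehmen wir 3 Ableitungen. Die Ableitung von der Position ergibt die Geschwindigkeit: v(t) = -30·t^5 - 12·t^3 - 6·t^2 + 2·t - 2. Mit d/dt von v(t) finden wir a(t) = -150·t^4 - 36·t^2 - 12·t + 2. Mit d/dt von a(t) finden wir j(t) = -600·t^3 - 72·t - 12. Wir haben den Ruck j(t) = -600·t^3 - 72·t - 12. Durch Einsetzen von t = 8.964090306428458: j(8.964090306428458) = -432842.643394568.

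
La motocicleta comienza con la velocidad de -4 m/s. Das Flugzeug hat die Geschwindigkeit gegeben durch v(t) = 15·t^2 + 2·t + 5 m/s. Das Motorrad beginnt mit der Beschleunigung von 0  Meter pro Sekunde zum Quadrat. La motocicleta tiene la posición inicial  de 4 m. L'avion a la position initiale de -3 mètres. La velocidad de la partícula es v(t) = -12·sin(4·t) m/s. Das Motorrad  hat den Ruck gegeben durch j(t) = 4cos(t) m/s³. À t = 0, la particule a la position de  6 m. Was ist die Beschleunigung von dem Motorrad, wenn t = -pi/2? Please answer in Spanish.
Necesitamos integrar nuestra ecuación de la sacudida j(t) = 4·cos(t) 1 vez. Integrando la sacudida y usando la condición inicial a(0) = 0, obtenemos a(t) = 4·sin(t). De la ecuación de la aceleración a(t) = 4·sin(t), sustituimos t = -pi/2 para obtener a = -4.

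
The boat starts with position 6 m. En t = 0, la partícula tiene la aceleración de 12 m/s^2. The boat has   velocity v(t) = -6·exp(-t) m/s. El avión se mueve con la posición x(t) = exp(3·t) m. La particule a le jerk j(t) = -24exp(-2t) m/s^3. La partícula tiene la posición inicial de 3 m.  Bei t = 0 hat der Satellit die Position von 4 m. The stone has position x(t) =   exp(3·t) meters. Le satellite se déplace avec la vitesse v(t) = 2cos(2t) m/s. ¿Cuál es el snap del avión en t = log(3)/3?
Para resolver esto, necesitamos tomar 4 derivadas de nuestra ecuación de la posición x(t) = exp(3·t). Tomando d/dt de x(t), encontramos v(t) = 3·exp(3·t). Tomando d/dt de v(t), encontramos a(t) = 9·exp(3·t). Tomando d/dt de a(t), encontramos j(t) = 27·exp(3·t). La derivada de la sacudida da el snap: s(t) = 81·exp(3·t). Tenemos el snap s(t) = 81·exp(3·t). Sustituyendo t = log(3)/3: s(log(3)/3) = 243.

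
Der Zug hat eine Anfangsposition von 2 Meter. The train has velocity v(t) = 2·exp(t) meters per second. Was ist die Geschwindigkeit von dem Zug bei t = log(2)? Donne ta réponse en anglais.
Using v(t) = 2·exp(t) and substituting t = log(2), we find v = 4.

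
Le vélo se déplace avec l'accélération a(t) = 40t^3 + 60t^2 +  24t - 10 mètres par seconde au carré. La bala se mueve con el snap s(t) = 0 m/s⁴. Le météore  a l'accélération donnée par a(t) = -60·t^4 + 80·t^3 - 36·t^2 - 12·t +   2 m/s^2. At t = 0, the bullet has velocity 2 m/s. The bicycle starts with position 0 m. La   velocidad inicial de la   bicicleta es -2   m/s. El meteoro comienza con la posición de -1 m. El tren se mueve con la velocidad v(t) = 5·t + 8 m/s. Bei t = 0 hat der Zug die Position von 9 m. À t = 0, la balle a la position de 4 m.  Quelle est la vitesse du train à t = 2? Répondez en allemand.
Mit v(t) = 5·t + 8 und Einsetzen von t = 2, finden wir v = 18.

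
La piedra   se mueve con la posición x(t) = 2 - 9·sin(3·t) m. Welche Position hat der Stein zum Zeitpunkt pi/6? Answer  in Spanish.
Tenemos la posición x(t) = 2 - 9·sin(3·t). Sustituyendo t = pi/6: x(pi/6) = -7.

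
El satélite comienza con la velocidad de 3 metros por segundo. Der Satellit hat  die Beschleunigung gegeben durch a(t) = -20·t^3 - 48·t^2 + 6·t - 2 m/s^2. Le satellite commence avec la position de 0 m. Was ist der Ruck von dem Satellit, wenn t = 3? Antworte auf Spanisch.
Partiendo de la aceleración a(t) = -20·t^3 - 48·t^2 + 6·t - 2, tomamos 1 derivada. Derivando la aceleración, obtenemos la sacudida: j(t) = -60·t^2 - 96·t + 6. De la ecuación de la sacudida j(t) = -60·t^2 - 96·t + 6, sustituimos t = 3 para obtener j = -822.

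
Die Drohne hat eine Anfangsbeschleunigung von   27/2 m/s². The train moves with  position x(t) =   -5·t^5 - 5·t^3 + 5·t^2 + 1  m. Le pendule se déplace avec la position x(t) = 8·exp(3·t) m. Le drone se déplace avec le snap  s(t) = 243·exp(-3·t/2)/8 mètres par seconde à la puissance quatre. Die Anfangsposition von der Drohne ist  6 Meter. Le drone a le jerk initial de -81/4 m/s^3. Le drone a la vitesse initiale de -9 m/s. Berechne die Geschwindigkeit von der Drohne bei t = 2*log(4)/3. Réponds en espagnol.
Necesitamos integrar nuestra ecuación del snap s(t) = 243·exp(-3·t/2)/8 3 veces. La antiderivada del snap es la sacudida. Usando j(0) = -81/4, obtenemos j(t) = -81·exp(-3·t/2)/4. Integrando la sacudida y usando la condición inicial a(0) = 27/2, obtenemos a(t) = 27·exp(-3·t/2)/2. Integrando la aceleración y usando la condición inicial v(0) = -9, obtenemos v(t) = -9·exp(-3·t/2). Usando v(t) = -9·exp(-3·t/2) y sustituyendo t = 2*log(4)/3, encontramos v = -9/4.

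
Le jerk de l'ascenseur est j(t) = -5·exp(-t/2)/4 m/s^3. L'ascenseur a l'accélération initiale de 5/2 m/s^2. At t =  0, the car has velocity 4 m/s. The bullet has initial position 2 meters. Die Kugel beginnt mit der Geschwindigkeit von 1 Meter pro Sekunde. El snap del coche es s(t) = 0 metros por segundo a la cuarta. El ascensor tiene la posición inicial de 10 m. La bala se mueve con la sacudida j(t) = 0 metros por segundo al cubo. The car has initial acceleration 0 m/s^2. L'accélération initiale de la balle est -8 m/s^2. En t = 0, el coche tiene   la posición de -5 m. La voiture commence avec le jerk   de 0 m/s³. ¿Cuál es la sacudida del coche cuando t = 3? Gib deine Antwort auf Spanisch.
Partiendo del snap s(t) = 0, tomamos 1 antiderivada. La integral del snap es la sacudida. Usando j(0) = 0, obtenemos j(t) = 0. De la ecuación de la sacudida j(t) = 0, sustituimos t = 3 para obtener j = 0.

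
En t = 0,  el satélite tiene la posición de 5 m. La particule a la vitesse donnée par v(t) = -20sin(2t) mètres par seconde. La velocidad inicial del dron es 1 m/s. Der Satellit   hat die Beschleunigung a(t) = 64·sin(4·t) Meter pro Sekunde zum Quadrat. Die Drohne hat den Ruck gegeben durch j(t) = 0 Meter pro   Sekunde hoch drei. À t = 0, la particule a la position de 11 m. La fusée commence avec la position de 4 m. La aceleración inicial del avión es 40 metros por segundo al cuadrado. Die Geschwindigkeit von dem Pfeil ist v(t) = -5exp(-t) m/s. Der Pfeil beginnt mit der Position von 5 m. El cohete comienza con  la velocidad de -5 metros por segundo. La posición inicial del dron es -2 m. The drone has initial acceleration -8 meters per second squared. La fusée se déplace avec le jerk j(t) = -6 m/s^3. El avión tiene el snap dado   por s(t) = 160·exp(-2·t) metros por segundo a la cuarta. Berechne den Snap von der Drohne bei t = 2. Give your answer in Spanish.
Partiendo de la sacudida j(t) = 0, tomamos 1 derivada. Derivando la sacudida, obtenemos el snap: s(t) = 0. Usando s(t) = 0 y sustituyendo t = 2, encontramos s = 0.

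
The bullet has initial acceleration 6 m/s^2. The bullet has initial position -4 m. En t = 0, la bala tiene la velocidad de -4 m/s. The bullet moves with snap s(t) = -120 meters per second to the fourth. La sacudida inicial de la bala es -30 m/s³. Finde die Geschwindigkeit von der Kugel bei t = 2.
Ausgehend von dem Snap s(t) = -120, nehmen wir 3 Integrale. Durch Integration von dem Snap und Verwendung der Anfangsbedingung j(0) = -30, erhalten wir j(t) = -120·t - 30. Mit ∫j(t)dt und Anwendung von a(0) = 6, finden wir a(t) = -60·t^2 - 30·t + 6. Durch Integration von der Beschleunigung und Verwendung der Anfangsbedingung v(0) = -4, erhalten wir v(t) = -20·t^3 - 15·t^2 + 6·t - 4. Mit v(t) = -20·t^3 - 15·t^2 + 6·t - 4 und Einsetzen von t = 2, finden wir v = -212.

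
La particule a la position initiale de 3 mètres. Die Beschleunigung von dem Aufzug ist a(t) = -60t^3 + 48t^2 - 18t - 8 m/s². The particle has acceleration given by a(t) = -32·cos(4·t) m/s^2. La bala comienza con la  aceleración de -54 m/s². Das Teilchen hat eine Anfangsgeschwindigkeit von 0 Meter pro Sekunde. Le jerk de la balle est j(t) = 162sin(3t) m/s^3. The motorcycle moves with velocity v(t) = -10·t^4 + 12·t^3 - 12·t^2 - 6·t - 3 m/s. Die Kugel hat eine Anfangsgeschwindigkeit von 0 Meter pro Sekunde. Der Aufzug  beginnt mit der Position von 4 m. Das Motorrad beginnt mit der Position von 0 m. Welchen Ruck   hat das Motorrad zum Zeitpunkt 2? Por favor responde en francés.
Pour résoudre ceci, nous devons prendre 2 dérivées de notre équation de la vitesse v(t) = -10·t^4 + 12·t^3 - 12·t^2 - 6·t - 3. En dérivant la vitesse, nous obtenons l'accélération: a(t) = -40·t^3 + 36·t^2 - 24·t - 6. En prenant d/dt de a(t), nous trouvons j(t) = -120·t^2 + 72·t - 24. Nous avons le jerk j(t) = -120·t^2 + 72·t - 24. En substituant t = 2: j(2) = -360.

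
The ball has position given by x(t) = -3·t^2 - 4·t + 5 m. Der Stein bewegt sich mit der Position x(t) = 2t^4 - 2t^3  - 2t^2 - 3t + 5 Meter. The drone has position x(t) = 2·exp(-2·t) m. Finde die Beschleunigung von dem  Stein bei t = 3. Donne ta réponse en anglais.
To solve this, we need to take 2 derivatives of our position equation x(t) = 2·t^4 - 2·t^3 - 2·t^2 - 3·t + 5. Taking d/dt of x(t), we find v(t) = 8·t^3 - 6·t^2 - 4·t - 3. Taking d/dt of v(t), we find a(t) = 24·t^2 - 12·t - 4. We have acceleration a(t) = 24·t^2 - 12·t - 4. Substituting t = 3: a(3) = 176.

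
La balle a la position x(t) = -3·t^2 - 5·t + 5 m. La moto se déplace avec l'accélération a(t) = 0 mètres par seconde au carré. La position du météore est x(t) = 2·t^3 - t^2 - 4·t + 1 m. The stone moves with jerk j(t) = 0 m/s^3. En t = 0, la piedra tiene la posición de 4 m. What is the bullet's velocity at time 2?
To solve this, we need to take 1 derivative of our position equation x(t) = -3·t^2 - 5·t + 5. Taking d/dt of x(t), we find v(t) = -6·t - 5. We have velocity v(t) = -6·t - 5. Substituting t = 2: v(2) = -17.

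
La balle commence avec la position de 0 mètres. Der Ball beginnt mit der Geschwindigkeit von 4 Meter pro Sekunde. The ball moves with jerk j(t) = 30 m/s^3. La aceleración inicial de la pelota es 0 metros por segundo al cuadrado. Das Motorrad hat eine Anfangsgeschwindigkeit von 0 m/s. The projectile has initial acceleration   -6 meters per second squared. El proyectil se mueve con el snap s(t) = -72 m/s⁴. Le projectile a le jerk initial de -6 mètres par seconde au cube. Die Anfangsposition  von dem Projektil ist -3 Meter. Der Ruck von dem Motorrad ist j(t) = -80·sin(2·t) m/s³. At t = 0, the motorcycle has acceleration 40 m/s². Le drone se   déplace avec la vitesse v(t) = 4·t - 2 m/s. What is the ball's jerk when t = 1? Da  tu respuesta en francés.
Nous avons le jerk j(t) = 30. En substituant t = 1: j(1) = 30.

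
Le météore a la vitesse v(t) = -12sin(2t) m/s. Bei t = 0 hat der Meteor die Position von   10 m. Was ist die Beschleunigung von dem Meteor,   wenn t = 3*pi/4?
Ausgehend von der Geschwindigkeit v(t) = -12·sin(2·t), nehmen wir 1 Ableitung. Mit d/dt von v(t) finden wir a(t) = -24·cos(2·t). Aus der Gleichung für die Beschleunigung a(t) = -24·cos(2·t), setzen wir t = 3*pi/4 ein und erhalten a = 0.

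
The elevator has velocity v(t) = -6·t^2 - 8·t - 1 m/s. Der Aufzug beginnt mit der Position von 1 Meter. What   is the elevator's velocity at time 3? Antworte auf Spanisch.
Usando v(t) = -6·t^2 - 8·t - 1 y sustituyendo t = 3, encontramos v = -79.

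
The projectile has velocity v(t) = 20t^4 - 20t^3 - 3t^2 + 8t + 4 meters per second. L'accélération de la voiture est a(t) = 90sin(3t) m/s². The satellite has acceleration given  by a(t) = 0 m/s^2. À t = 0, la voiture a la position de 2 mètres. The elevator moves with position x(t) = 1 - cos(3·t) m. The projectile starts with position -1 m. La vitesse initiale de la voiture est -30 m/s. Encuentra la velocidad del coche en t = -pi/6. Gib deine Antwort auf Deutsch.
Wir müssen unsere Gleichung für die Beschleunigung a(t) = 90·sin(3·t) 1-mal integrieren. Durch Integration von der Beschleunigung und Verwendung der Anfangsbedingung v(0) = -30, erhalten wir v(t) = -30·cos(3·t). Aus der Gleichung für die Geschwindigkeit v(t) = -30·cos(3·t), setzen wir t = -pi/6 ein und erhalten v = 0.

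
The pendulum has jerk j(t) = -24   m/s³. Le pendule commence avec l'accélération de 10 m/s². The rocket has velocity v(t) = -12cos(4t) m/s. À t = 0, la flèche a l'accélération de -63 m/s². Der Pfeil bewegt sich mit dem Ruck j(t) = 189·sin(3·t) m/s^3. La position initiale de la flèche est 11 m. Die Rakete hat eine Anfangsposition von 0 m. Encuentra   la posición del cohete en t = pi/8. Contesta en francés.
Nous devons trouver la primitive de notre équation de la vitesse v(t) = -12·cos(4·t) 1 fois. L'intégrale de la vitesse est la position. En utilisant x(0) = 0, nous obtenons x(t) = -3·sin(4·t). De l'équation de la position x(t) = -3·sin(4·t), nous substituons t = pi/8 pour obtenir x = -3.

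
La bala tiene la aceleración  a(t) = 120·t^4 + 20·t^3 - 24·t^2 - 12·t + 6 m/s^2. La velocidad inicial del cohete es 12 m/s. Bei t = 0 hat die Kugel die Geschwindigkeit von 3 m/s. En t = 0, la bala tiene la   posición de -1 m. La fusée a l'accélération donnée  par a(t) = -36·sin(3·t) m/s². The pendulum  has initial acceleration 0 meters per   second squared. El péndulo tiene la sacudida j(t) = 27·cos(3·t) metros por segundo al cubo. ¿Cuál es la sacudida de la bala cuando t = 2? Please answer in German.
Wir müssen unsere Gleichung für die Beschleunigung a(t) = 120·t^4 + 20·t^3 - 24·t^2 - 12·t + 6 1-mal ableiten. Die Ableitung von der Beschleunigung ergibt den Ruck: j(t) = 480·t^3 + 60·t^2 - 48·t - 12. Aus der Gleichung für den Ruck j(t) = 480·t^3 + 60·t^2 - 48·t - 12, setzen wir t = 2 ein und erhalten j = 3972.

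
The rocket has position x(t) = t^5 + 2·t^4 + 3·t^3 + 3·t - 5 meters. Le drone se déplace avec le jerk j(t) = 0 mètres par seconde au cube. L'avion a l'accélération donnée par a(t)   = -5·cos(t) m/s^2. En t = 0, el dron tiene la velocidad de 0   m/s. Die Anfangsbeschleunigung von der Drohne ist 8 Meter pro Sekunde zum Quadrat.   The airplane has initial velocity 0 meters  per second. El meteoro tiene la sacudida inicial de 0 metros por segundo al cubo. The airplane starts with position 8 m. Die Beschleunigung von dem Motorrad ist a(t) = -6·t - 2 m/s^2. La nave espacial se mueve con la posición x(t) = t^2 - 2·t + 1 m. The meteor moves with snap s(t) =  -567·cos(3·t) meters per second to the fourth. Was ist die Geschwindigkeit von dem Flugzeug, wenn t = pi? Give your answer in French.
Nous devons trouver l'intégrale de notre équation de l'accélération a(t) = -5·cos(t) 1 fois. En intégrant l'accélération et en utilisant la condition initiale v(0) = 0, nous obtenons v(t) = -5·sin(t). En utilisant v(t) = -5·sin(t) et en substituant t = pi, nous trouvons v = 0.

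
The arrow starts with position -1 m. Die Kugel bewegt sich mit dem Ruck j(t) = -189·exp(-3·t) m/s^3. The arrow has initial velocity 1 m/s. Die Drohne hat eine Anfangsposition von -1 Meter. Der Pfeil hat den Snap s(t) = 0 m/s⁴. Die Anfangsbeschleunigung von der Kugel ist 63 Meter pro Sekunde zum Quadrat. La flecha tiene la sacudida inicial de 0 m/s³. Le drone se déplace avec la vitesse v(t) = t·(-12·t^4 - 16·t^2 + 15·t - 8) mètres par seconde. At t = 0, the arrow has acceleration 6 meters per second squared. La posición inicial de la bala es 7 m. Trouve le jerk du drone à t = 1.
Nous devons dériver notre équation de la vitesse v(t) = t·(-12·t^4 - 16·t^2 + 15·t - 8) 2 fois. La dérivée de la vitesse donne l'accélération: a(t) = -12·t^4 - 16·t^2 + t·(-48·t^3 - 32·t + 15) + 15·t - 8. En prenant d/dt de a(t), nous trouvons j(t) = -96·t^3 + t·(-144·t^2 - 32) - 64·t + 30. Nous avons le jerk j(t) = -96·t^3 + t·(-144·t^2 - 32) - 64·t + 30. En substituant t = 1: j(1) = -306.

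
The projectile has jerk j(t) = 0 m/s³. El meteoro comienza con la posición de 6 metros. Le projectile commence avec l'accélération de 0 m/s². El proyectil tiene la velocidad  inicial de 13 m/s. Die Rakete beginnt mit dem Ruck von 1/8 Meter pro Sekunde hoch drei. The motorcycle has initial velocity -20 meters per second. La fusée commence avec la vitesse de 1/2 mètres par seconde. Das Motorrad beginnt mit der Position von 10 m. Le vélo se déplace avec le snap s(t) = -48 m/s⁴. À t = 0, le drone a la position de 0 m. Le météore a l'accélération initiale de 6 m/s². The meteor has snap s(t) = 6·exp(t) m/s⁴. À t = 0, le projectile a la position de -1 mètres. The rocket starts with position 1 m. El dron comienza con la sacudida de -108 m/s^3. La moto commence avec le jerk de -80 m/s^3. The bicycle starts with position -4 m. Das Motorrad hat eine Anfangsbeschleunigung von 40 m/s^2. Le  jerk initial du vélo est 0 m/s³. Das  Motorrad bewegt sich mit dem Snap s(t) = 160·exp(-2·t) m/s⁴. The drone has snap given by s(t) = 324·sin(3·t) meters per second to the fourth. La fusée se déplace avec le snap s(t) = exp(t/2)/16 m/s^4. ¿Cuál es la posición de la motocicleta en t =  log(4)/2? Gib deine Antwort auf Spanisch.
Necesitamos integrar nuestra ecuación del snap s(t) = 160·exp(-2·t) 4 veces. Integrando el snap y usando la condición inicial j(0) = -80, obtenemos j(t) = -80·exp(-2·t). Tomando ∫j(t)dt y aplicando a(0) = 40, encontramos a(t) = 40·exp(-2·t). La integral de la aceleración es la velocidad. Usando v(0) = -20, obtenemos v(t) = -20·exp(-2·t). La antiderivada de la velocidad es la posición. Usando x(0) = 10, obtenemos x(t) = 10·exp(-2·t). Tenemos la posición x(t) = 10·exp(-2·t). Sustituyendo t = log(4)/2: x(log(4)/2) = 5/2.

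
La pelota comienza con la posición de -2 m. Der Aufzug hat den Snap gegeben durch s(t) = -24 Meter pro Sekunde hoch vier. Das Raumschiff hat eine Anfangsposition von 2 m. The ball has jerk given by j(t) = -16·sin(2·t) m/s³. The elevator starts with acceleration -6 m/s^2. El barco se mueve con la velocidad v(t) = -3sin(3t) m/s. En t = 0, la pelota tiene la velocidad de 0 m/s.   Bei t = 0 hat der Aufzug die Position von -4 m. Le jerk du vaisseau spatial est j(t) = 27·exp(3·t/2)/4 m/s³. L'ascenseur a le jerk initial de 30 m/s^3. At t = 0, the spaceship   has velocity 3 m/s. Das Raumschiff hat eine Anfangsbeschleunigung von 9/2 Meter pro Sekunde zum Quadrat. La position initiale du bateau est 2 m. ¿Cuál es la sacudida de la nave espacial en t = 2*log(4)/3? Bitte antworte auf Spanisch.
Usando j(t) = 27·exp(3·t/2)/4 y sustituyendo t = 2*log(4)/3, encontramos j = 27.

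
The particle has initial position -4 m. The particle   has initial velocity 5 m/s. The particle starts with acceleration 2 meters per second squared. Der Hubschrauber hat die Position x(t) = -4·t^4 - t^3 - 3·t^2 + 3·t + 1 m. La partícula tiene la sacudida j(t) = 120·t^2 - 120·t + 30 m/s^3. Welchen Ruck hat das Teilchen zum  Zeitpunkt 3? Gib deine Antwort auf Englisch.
We have jerk j(t) = 120·t^2 - 120·t + 30. Substituting t = 3: j(3) = 750.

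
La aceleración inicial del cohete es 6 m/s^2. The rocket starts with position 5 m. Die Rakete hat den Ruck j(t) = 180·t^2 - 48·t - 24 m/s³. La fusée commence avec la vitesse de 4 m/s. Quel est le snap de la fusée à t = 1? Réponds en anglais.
To solve this, we need to take 1 derivative of our jerk equation j(t) = 180·t^2 - 48·t - 24. Differentiating jerk, we get snap: s(t) = 360·t - 48. Using s(t) = 360·t - 48 and substituting t = 1, we find s = 312.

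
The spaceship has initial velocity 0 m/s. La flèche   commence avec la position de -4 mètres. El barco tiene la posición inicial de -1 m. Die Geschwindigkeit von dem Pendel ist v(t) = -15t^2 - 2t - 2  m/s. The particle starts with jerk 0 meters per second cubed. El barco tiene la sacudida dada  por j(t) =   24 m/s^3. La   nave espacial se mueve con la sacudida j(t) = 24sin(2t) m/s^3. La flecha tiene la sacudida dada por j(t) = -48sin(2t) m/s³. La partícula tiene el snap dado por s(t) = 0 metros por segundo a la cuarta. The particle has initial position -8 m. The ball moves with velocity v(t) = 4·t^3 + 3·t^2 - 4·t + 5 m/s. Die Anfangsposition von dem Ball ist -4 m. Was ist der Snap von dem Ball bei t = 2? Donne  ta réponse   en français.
Pour résoudre ceci, nous devons prendre 3 dérivées de notre équation de la vitesse v(t) = 4·t^3 + 3·t^2 - 4·t + 5. En prenant d/dt de v(t), nous trouvons a(t) = 12·t^2 + 6·t - 4. La dérivée de l'accélération donne le jerk: j(t) = 24·t + 6. En dérivant le jerk, nous obtenons le snap: s(t) = 24. De l'équation du snap s(t) = 24, nous substituons t = 2 pour obtenir s = 24.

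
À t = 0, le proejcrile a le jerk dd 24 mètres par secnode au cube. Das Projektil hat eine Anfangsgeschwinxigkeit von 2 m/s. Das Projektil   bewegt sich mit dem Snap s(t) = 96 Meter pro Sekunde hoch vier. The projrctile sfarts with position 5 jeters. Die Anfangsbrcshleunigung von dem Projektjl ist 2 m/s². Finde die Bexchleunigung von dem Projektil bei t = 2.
Ausgehend von dem Snap s(t) = 96, nehmen wir 2 Integrale. Durch Integration von dem Snap und Verwendung der Anfangsbedingung j(0) = 24, erhalten wir j(t) = 96·t + 24. Mit ∫j(t)dt und Anwendung von a(0) = 2, finden wir a(t) = 48·t^2 + 24·t + 2. Wir haben die Beschleunigung a(t) = 48·t^2 + 24·t + 2. Durch Einsetzen von t = 2: a(2) = 242.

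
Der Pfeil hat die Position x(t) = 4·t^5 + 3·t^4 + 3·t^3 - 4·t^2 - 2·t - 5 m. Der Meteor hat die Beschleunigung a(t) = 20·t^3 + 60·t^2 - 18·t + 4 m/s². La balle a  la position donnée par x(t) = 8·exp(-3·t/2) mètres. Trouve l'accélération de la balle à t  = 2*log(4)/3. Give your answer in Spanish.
Debemos derivar nuestra ecuación de la posición x(t) = 8·exp(-3·t/2) 2 veces. Tomando d/dt de x(t), encontramos v(t) = -12·exp(-3·t/2). La derivada de la velocidad da la aceleración: a(t) = 18·exp(-3·t/2). De la ecuación de la aceleración a(t) = 18·exp(-3·t/2), sustituimos t = 2*log(4)/3 para obtener a = 9/2.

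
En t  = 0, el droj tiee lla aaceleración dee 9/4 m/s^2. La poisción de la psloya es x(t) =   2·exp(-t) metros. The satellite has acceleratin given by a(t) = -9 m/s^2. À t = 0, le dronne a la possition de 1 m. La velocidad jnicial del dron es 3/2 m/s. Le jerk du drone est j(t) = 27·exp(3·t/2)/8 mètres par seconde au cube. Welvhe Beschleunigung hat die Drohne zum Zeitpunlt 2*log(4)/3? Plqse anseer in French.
Nous devons trouver l'intégrale de notre équation du jerk j(t) = 27·exp(3·t/2)/8 1 fois. En prenant ∫j(t)dt et en appliquant a(0) = 9/4, nous trouvons a(t) = 9·exp(3·t/2)/4. Nous avons l'accélération a(t) = 9·exp(3·t/2)/4. En substituant t = 2*log(4)/3: a(2*log(4)/3) = 9.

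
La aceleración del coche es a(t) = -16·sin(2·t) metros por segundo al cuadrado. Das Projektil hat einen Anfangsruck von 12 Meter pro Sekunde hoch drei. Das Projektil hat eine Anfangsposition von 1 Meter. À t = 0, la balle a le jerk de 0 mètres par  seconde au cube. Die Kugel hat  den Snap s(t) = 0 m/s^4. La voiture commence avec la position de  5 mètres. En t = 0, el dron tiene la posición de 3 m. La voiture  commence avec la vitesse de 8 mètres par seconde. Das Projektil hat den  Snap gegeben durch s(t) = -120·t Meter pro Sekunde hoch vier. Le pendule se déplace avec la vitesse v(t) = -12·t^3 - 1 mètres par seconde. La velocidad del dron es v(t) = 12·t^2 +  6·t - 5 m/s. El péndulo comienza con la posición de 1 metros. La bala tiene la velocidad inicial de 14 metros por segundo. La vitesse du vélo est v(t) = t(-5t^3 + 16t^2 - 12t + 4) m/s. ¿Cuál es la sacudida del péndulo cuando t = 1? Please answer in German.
Wir müssen unsere Gleichung für die Geschwindigkeit v(t) = -12·t^3 - 1 2-mal ableiten. Durch Ableiten von der Geschwindigkeit erhalten wir die Beschleunigung: a(t) = -36·t^2. Durch Ableiten von der Beschleunigung erhalten wir den Ruck: j(t) = -72·t. Wir haben den Ruck j(t) = -72·t. Durch Einsetzen von t = 1: j(1) = -72.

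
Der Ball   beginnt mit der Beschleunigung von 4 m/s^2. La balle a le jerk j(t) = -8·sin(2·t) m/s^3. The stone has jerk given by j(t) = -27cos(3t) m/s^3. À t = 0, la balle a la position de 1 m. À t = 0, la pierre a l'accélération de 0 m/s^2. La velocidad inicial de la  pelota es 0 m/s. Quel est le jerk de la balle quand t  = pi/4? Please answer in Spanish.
Tenemos la sacudida j(t) = -8·sin(2·t). Sustituyendo t = pi/4: j(pi/4) = -8.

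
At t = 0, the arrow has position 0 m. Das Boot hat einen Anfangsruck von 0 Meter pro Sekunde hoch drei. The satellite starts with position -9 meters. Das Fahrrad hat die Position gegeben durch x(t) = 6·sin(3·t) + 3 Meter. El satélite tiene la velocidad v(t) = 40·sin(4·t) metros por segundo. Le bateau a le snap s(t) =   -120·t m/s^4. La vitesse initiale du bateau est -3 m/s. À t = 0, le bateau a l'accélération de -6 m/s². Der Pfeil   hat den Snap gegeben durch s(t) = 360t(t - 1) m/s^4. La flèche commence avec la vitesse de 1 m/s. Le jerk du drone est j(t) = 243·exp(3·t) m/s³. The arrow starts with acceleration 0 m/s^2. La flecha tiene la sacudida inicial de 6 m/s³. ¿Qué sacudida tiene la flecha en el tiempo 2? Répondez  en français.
Nous devons trouver la primitive de notre équation du snap s(t) = 360·t·(t - 1) 1 fois. La primitive du snap, avec j(0) = 6, donne le jerk: j(t) = 120·t^3 - 180·t^2 + 6. Nous avons le jerk j(t) = 120·t^3 - 180·t^2 + 6. En substituant t = 2: j(2) = 246.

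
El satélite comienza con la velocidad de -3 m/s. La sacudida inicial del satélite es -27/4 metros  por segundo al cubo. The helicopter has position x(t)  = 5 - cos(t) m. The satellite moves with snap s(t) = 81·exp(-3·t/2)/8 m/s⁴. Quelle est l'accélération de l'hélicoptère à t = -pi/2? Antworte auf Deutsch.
Um dies zu lösen, müssen wir 2 Ableitungen unserer Gleichung für die Position x(t) = 5 - cos(t) nehmen. Durch Ableiten von der Position erhalten wir die Geschwindigkeit: v(t) = sin(t). Durch Ableiten von der Geschwindigkeit erhalten wir die Beschleunigung: a(t) = cos(t). Aus der Gleichung für die Beschleunigung a(t) = cos(t), setzen wir t = -pi/2 ein und erhalten a = 0.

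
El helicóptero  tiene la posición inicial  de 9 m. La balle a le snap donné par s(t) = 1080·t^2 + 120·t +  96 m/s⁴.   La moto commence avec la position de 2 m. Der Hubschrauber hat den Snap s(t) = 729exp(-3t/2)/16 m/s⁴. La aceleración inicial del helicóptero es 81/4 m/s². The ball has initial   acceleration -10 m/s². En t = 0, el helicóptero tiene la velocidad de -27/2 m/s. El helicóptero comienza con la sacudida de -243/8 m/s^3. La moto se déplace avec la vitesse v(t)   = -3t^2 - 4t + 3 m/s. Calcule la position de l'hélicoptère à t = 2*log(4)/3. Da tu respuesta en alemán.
Wir müssen die Stammfunktion unserer Gleichung für den Snap s(t) = 729·exp(-3·t/2)/16 4-mal finden. Das Integral von dem Snap, mit j(0) = -243/8, ergibt den Ruck: j(t) = -243·exp(-3·t/2)/8. Durch Integration von dem Ruck und Verwendung der Anfangsbedingung a(0) = 81/4, erhalten wir a(t) = 81·exp(-3·t/2)/4. Die Stammfunktion von der Beschleunigung ist die Geschwindigkeit. Mit v(0) = -27/2 erhalten wir v(t) = -27·exp(-3·t/2)/2. Die Stammfunktion von der Geschwindigkeit, mit x(0) = 9, ergibt die Position: x(t) = 9·exp(-3·t/2). Wir haben die Position x(t) = 9·exp(-3·t/2). Durch Einsetzen von t = 2*log(4)/3: x(2*log(4)/3) = 9/4.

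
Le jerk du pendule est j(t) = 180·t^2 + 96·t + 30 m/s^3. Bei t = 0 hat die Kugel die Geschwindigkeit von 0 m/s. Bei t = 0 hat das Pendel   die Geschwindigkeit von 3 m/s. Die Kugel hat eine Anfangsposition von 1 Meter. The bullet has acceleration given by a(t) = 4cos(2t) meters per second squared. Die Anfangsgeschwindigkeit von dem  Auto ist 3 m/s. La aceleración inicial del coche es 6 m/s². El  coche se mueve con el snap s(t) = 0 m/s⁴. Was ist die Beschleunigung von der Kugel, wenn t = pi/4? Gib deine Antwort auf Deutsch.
Wir haben die Beschleunigung a(t) = 4·cos(2·t). Durch Einsetzen von t = pi/4: a(pi/4) = 0.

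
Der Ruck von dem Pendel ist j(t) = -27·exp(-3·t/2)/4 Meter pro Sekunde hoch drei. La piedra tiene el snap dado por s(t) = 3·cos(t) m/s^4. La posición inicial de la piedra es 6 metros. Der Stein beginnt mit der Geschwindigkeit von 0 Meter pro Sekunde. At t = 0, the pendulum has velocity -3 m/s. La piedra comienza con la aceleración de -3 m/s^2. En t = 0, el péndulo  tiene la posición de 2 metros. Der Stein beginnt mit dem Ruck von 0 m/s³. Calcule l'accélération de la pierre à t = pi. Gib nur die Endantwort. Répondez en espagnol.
La aceleración en t = pi es a = 3.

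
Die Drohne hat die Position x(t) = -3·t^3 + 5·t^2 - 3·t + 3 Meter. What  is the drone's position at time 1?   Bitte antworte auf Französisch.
De l'équation de la position x(t) = -3·t^3 + 5·t^2 - 3·t + 3, nous substituons t = 1 pour obtenir x = 2.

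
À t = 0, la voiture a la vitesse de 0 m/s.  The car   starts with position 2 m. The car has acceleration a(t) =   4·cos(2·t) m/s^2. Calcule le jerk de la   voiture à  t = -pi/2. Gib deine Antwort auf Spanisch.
Para resolver esto, necesitamos tomar 1 derivada de nuestra ecuación de la aceleración a(t) = 4·cos(2·t). Derivando la aceleración, obtenemos la sacudida: j(t) = -8·sin(2·t). Usando j(t) = -8·sin(2·t) y sustituyendo t = -pi/2, encontramos j = 0.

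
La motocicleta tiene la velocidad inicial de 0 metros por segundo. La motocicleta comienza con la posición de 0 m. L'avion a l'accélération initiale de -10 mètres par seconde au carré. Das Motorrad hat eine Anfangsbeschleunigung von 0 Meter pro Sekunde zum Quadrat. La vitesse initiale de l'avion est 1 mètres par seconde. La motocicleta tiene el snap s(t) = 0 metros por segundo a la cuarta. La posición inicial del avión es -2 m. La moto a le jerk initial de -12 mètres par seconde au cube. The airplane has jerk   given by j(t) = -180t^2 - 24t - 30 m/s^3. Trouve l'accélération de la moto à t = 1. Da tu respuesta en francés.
Nous devons intégrer notre équation du snap s(t) = 0 2 fois. La primitive du snap est le jerk. En utilisant j(0) = -12, nous obtenons j(t) = -12. En prenant ∫j(t)dt et en appliquant a(0) = 0, nous trouvons a(t) = -12·t. De l'équation de l'accélération a(t) = -12·t, nous substituons t = 1 pour obtenir a = -12.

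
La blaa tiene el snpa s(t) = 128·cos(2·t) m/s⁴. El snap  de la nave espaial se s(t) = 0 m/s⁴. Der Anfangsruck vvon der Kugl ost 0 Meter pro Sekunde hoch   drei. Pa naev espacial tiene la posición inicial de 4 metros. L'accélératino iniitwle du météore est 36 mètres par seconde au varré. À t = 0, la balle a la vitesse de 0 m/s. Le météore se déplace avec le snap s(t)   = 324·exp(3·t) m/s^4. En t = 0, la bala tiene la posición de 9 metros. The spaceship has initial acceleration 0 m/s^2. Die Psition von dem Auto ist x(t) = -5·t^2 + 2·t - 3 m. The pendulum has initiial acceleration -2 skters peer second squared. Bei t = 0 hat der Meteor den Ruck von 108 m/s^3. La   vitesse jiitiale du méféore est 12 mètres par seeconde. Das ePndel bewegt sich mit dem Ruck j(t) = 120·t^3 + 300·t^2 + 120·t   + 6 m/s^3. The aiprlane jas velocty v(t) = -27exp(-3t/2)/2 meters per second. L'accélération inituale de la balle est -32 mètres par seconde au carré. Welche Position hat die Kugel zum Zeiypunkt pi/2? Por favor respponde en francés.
En partant du snap s(t) = 128·cos(2·t), nous prenons 4 intégrales. La primitive du snap, avec j(0) = 0, donne le jerk: j(t) = 64·sin(2·t). La primitive du jerk, avec a(0) = -32, donne l'accélération: a(t) = -32·cos(2·t). La primitive de l'accélération, avec v(0) = 0, donne la vitesse: v(t) = -16·sin(2·t). En intégrant la vitesse et en utilisant la condition initiale x(0) = 9, nous obtenons x(t) = 8·cos(2·t) + 1. De l'équation de la position x(t) = 8·cos(2·t) + 1, nous substituons t = pi/2 pour obtenir x = -7.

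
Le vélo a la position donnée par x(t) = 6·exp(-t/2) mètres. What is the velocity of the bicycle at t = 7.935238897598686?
Starting from position x(t) = 6·exp(-t/2), we take 1 derivative. The derivative of position gives velocity: v(t) = -3·exp(-t/2). We have velocity v(t) = -3·exp(-t/2). Substituting t = 7.935238897598686: v(7.935238897598686) = -0.0567552474888672.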